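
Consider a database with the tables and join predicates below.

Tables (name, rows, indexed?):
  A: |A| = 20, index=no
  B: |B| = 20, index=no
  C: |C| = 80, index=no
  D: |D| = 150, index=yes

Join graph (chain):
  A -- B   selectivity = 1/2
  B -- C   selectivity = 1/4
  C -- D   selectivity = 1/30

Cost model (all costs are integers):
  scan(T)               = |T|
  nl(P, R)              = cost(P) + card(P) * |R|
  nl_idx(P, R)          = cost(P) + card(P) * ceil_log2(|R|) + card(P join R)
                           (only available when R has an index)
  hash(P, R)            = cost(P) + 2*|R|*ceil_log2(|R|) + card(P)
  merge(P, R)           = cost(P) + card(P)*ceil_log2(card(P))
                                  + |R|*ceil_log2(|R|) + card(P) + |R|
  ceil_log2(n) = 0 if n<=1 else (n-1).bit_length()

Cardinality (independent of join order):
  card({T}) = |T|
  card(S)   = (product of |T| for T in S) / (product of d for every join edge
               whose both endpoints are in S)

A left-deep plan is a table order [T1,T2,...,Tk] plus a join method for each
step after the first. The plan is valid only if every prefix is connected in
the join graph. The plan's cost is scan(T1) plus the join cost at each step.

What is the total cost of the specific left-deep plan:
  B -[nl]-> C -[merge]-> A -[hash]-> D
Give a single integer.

step 1: scan B: cost=20, card=20
step 2: join C via nl
    card(P join C) = 20*80/(4) = 400
    cost = 20 + 20*80 = 1620
step 3: join A via merge
    card(P join A) = 400*20/(2) = 4000
    cost = 1620 + 400*9 + 20*5 + 400 + 20 = 5740
step 4: join D via hash
    card(P join D) = 4000*150/(30) = 20000
    cost = 5740 + 2*150*8 + 4000 = 12140

12140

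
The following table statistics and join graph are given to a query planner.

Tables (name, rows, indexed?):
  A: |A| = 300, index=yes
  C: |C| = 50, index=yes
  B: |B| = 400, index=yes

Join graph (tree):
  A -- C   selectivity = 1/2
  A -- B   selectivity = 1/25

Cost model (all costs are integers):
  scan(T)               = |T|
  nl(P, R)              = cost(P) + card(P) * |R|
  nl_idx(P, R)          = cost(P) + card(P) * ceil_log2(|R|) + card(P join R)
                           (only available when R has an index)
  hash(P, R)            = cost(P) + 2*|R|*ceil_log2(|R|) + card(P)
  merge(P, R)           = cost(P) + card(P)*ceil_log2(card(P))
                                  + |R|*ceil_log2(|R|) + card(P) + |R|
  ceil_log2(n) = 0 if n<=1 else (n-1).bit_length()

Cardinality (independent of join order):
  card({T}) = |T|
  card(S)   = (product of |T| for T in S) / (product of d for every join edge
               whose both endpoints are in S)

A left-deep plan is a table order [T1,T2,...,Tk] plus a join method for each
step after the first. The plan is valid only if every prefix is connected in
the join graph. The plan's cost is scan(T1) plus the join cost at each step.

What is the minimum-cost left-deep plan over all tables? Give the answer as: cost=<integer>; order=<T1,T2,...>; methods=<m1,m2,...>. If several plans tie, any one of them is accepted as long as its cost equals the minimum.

Selinger DP (subsets sized 1..n):
  {A}: scan cost=300, card=300
  {C}: scan cost=50, card=50
  {B}: scan cost=400, card=400
  {AC}: card=7500; try (C,hash)→1200, (A,merge)→3400, (C,merge)→3650, (A,hash)→5500, (A,nl_idx)→8000, (C,nl_idx)→9600 …(+2); best=1200 via (C,hash)
  {AB}: card=4800; try (A,hash)→6200, (B,merge)→7300, (A,merge)→7400, (B,hash)→7800, (B,nl_idx)→7800, (A,nl_idx)→8800 …(+2); best=6200 via (A,hash)
  {ABC}: card=120000; try (C,hash)→11600, (B,hash)→15900, (C,merge)→73750, (B,merge)→110200, (C,nl_idx)→155000, (B,nl_idx)→188700 …(+2); best=11600 via (C,hash)

cost=11600; order=B,A,C; methods=hash,hash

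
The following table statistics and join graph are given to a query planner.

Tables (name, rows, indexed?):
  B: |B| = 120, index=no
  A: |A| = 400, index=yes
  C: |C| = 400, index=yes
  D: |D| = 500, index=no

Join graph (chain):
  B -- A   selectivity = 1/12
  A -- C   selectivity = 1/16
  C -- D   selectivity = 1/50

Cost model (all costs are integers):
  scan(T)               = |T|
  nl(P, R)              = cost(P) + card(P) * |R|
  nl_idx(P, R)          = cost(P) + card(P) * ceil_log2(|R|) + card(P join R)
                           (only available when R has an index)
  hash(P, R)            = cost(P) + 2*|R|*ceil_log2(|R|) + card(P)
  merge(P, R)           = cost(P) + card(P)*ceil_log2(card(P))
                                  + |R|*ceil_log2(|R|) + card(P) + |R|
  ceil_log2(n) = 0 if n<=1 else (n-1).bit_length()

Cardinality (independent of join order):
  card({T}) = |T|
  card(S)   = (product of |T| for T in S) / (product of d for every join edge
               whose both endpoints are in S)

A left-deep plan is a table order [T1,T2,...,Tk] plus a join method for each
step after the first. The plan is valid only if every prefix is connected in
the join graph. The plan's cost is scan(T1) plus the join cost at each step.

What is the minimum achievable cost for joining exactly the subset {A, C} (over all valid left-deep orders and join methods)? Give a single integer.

8000

Selinger DP over subsets of {A,C}:
  {A}: scan cost=400, card=400
  {C}: scan cost=400, card=400
  {AC}: card=10000; try (C,hash)→8000, (A,hash)→8000, (C,merge)→8400, (A,merge)→8400, (C,nl_idx)→14000, (A,nl_idx)→14000 …(+2); best=8000 via (C,hash)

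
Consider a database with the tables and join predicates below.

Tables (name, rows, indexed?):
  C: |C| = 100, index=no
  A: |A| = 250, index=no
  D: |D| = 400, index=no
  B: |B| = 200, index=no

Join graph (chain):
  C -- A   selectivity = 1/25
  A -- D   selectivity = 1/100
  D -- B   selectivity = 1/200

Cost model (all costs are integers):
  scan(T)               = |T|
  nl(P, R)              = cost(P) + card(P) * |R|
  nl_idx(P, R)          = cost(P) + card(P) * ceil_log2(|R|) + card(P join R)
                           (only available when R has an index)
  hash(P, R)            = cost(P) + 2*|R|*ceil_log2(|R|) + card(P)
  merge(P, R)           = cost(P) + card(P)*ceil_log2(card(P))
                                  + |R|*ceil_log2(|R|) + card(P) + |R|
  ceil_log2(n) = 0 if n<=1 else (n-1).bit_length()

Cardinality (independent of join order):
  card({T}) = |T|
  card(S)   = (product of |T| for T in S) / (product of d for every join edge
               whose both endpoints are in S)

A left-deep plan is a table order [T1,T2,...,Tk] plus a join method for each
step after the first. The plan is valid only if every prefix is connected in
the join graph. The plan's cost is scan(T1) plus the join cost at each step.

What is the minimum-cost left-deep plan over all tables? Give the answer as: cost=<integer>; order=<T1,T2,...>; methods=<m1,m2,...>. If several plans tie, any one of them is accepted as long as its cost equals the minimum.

Selinger DP (subsets sized 1..n):
  {C}: scan cost=100, card=100
  {A}: scan cost=250, card=250
  {D}: scan cost=400, card=400
  {B}: scan cost=200, card=200
  {AC}: card=1000; try (C,hash)→1900, (A,merge)→3150, (C,merge)→3300, (A,hash)→4200, (A,nl)→25100, (C,nl)→25250; best=1900 via (C,hash)
  {AD}: card=1000; try (A,hash)→4800, (D,merge)→6500, (A,merge)→6650, (D,hash)→7700, (D,nl)→100250, (A,nl)→100400; best=4800 via (A,hash)
  {BD}: card=400; try (B,hash)→4000, (D,merge)→6000, (B,merge)→6200, (D,hash)→7600, (D,nl)→80200, (B,nl)→80400; best=4000 via (B,hash)
  {ACD}: card=4000; try (C,hash)→7200, (D,hash)→10100, (C,merge)→16600, (D,merge)→16900, (C,nl)→104800, (D,nl)→401900; best=7200 via (C,hash)
  {ABD}: card=1000; try (A,hash)→8400, (B,hash)→9000, (A,merge)→10250, (B,merge)→17600, (A,nl)→104000, (B,nl)→204800; best=8400 via (A,hash)
  {ABCD}: card=4000; try (C,hash)→10800, (B,hash)→14400, (C,merge)→20200, (B,merge)→61000, (C,nl)→108400, (B,nl)→807200; best=10800 via (C,hash)

cost=10800; order=D,B,A,C; methods=hash,hash,hash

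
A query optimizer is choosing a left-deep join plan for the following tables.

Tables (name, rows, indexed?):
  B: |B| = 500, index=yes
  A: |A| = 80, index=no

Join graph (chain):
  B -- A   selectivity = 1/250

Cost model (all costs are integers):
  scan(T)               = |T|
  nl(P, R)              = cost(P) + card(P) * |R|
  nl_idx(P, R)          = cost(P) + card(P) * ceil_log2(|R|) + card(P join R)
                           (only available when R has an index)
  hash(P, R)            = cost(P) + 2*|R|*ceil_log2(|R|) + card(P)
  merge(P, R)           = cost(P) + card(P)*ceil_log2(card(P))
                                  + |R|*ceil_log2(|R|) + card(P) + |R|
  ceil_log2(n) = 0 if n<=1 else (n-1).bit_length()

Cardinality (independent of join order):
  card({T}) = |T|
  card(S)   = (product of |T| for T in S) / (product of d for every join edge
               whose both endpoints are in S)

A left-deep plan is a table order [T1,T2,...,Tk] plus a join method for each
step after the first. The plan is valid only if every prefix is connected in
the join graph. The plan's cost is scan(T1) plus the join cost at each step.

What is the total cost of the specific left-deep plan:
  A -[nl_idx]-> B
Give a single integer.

960

step 1: scan A: cost=80, card=80
step 2: join B via nl_idx
    card(P join B) = 80*500/(250) = 160
    cost = 80 + 80*9 + 160 = 960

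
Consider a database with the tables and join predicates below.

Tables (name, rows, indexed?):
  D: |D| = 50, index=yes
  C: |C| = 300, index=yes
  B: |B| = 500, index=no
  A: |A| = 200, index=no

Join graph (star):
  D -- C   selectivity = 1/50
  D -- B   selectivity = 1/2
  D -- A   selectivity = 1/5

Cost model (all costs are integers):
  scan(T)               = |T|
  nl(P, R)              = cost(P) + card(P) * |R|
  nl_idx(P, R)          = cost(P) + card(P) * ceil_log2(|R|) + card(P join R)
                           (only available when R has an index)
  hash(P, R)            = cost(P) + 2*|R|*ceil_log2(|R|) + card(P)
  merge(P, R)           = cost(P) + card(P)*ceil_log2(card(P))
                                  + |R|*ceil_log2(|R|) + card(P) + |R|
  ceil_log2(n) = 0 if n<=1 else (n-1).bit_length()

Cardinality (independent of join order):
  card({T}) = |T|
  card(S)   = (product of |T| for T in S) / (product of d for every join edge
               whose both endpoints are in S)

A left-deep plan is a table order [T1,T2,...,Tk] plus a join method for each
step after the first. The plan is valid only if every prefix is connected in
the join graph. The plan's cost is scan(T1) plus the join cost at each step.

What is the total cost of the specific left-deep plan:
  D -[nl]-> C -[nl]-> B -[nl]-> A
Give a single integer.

step 1: scan D: cost=50, card=50
step 2: join C via nl
    card(P join C) = 50*300/(50) = 300
    cost = 50 + 50*300 = 15050
step 3: join B via nl
    card(P join B) = 300*500/(2) = 75000
    cost = 15050 + 300*500 = 165050
step 4: join A via nl
    card(P join A) = 75000*200/(5) = 3000000
    cost = 165050 + 75000*200 = 15165050

15165050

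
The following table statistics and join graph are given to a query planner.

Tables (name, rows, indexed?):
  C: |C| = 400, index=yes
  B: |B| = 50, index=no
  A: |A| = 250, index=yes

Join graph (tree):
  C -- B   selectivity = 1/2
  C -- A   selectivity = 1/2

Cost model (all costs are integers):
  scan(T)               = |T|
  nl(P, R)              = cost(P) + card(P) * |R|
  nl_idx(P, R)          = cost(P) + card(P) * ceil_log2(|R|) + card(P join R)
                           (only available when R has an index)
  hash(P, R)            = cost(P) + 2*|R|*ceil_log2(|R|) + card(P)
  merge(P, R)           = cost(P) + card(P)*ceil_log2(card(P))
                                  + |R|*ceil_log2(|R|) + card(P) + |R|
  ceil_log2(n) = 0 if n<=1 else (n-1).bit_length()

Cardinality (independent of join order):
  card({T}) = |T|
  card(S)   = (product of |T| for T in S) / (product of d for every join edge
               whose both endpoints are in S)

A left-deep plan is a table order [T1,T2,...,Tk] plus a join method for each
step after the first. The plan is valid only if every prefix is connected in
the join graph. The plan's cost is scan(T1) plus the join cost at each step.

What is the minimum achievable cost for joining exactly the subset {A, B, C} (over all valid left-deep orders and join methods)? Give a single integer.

15400

Selinger DP over subsets of {A,B,C}:
  {C}: scan cost=400, card=400
  {B}: scan cost=50, card=50
  {A}: scan cost=250, card=250
  {BC}: card=10000; try (B,hash)→1400, (C,merge)→4400, (B,merge)→4750, (C,hash)→7300, (C,nl_idx)→10500, (C,nl)→20050 …(+1); best=1400 via (B,hash)
  {AC}: card=50000; try (A,hash)→4800, (C,merge)→6500, (A,merge)→6650, (C,hash)→7700, (C,nl_idx)→52500, (A,nl_idx)→53600 …(+2); best=4800 via (A,hash)
  {ABC}: card=1250000; try (A,hash)→15400, (B,hash)→55400, (A,merge)→153650, (B,merge)→855150, (A,nl_idx)→1331400, (A,nl)→2501400 …(+1); best=15400 via (A,hash)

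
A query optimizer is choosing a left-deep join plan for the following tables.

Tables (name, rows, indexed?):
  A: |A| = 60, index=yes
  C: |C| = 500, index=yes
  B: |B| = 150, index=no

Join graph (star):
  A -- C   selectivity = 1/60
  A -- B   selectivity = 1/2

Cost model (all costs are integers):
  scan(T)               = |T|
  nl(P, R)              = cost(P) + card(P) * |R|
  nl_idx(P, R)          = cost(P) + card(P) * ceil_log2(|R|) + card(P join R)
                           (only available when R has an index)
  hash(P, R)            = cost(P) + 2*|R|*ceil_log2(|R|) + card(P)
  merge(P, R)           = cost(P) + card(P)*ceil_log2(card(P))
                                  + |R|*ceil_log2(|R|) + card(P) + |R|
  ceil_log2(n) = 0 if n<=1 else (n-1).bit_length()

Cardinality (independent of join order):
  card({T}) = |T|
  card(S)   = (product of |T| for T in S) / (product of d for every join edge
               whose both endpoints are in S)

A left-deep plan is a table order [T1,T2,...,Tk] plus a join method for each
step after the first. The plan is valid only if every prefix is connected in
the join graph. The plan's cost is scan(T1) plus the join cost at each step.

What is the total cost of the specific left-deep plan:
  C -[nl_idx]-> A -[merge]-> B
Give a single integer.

step 1: scan C: cost=500, card=500
step 2: join A via nl_idx
    card(P join A) = 500*60/(60) = 500
    cost = 500 + 500*6 + 500 = 4000
step 3: join B via merge
    card(P join B) = 500*150/(2) = 37500
    cost = 4000 + 500*9 + 150*8 + 500 + 150 = 10350

10350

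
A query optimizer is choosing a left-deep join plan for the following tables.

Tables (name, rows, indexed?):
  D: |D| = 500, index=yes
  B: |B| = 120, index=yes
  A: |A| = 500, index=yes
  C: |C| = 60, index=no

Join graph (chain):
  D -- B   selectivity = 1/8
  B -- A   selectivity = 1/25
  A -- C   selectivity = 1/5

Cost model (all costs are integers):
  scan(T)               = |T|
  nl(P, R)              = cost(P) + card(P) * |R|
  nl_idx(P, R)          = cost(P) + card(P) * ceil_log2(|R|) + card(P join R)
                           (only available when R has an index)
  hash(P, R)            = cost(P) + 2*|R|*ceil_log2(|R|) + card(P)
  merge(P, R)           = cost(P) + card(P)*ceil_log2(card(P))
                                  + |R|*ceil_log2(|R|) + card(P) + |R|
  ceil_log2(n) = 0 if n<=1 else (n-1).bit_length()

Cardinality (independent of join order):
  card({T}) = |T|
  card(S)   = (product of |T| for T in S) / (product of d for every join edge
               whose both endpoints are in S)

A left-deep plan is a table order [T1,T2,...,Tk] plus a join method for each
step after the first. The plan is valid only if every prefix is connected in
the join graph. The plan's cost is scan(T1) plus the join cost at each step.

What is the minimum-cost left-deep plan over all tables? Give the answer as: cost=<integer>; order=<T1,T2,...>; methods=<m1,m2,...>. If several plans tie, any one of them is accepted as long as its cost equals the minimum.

cost=43600; order=A,B,C,D; methods=hash,hash,hash

Selinger DP (subsets sized 1..n):
  {D}: scan cost=500, card=500
  {B}: scan cost=120, card=120
  {A}: scan cost=500, card=500
  {C}: scan cost=60, card=60
  {BD}: card=7500; try (B,hash)→2680, (D,merge)→6080, (B,merge)→6460, (D,nl_idx)→8700, (D,hash)→9240, (B,nl_idx)→11500 …(+2); best=2680 via (B,hash)
  {AB}: card=2400; try (B,hash)→2680, (A,nl_idx)→3600, (A,merge)→6080, (B,nl_idx)→6400, (B,merge)→6460, (A,hash)→9240 …(+2); best=2680 via (B,hash)
  {AC}: card=6000; try (C,hash)→1720, (A,merge)→5480, (C,merge)→5920, (A,nl_idx)→6600, (A,hash)→9120, (A,nl)→30060 …(+1); best=1720 via (C,hash)
  {ABD}: card=150000; try (D,hash)→14080, (A,hash)→19180, (D,merge)→38880, (A,merge)→112680, (D,nl_idx)→174280, (A,nl_idx)→220180 …(+2); best=14080 via (D,hash)
  {ABC}: card=28800; try (C,hash)→5800, (B,hash)→9400, (C,merge)→34300, (B,nl_idx)→72520, (B,merge)→86680, (C,nl)→146680 …(+1); best=5800 via (C,hash)
  {ABCD}: card=1800000; try (D,hash)→43600, (C,hash)→164800, (D,merge)→471600, (D,nl_idx)→2065000, (C,merge)→2864500, (C,nl)→9014080 …(+1); best=43600 via (D,hash)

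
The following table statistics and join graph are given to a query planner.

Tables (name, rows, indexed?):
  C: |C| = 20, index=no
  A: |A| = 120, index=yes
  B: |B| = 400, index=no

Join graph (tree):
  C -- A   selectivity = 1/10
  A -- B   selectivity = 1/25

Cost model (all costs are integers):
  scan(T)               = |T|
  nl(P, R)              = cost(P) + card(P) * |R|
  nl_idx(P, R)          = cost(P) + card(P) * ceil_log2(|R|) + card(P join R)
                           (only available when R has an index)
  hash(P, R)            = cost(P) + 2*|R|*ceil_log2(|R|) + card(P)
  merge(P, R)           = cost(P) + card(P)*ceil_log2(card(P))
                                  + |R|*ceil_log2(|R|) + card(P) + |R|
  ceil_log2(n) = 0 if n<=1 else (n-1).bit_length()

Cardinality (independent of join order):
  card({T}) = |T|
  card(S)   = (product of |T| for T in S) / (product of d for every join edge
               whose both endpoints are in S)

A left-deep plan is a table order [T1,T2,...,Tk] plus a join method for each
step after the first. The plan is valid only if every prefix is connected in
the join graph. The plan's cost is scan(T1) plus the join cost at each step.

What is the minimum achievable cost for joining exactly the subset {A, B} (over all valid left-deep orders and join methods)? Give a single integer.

Selinger DP over subsets of {A,B}:
  {A}: scan cost=120, card=120
  {B}: scan cost=400, card=400
  {AB}: card=1920; try (A,hash)→2480, (B,merge)→5080, (A,nl_idx)→5120, (A,merge)→5360, (B,hash)→7440, (B,nl)→48120 …(+1); best=2480 via (A,hash)

2480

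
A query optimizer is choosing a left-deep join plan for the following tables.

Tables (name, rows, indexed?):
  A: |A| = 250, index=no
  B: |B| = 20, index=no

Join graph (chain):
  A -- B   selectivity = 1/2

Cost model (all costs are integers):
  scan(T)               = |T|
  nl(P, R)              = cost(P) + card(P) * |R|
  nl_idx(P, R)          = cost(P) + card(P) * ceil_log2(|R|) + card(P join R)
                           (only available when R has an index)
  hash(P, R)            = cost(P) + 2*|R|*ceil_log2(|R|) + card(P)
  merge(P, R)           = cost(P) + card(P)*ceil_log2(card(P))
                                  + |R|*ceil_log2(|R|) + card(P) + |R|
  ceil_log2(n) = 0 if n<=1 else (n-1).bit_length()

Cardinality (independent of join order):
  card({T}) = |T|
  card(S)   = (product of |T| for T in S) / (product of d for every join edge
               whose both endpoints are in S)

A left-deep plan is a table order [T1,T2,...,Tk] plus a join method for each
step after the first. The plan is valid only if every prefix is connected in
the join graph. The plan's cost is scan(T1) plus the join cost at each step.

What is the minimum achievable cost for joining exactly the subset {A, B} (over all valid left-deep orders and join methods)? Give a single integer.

700

Selinger DP over subsets of {A,B}:
  {A}: scan cost=250, card=250
  {B}: scan cost=20, card=20
  {AB}: card=2500; try (B,hash)→700, (A,merge)→2390, (B,merge)→2620, (A,hash)→4040, (A,nl)→5020, (B,nl)→5250; best=700 via (B,hash)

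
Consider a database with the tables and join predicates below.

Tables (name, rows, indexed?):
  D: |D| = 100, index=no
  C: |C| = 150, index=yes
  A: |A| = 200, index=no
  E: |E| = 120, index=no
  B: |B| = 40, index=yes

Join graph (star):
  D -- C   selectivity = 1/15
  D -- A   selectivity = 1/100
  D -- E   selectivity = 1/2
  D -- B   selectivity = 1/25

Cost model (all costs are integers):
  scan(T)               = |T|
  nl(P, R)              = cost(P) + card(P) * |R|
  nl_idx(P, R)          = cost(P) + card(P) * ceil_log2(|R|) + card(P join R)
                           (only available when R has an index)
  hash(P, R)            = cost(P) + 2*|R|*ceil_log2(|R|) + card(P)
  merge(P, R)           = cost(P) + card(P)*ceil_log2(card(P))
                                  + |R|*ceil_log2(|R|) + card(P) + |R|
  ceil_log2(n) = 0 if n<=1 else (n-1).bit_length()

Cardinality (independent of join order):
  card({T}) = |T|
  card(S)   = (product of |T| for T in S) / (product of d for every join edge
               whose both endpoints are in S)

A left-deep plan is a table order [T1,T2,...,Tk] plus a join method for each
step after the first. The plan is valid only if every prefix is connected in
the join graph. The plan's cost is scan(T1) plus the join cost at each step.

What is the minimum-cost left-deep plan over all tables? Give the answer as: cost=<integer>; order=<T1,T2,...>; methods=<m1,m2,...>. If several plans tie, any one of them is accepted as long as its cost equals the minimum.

cost=10080; order=A,D,B,C,E; methods=hash,hash,hash,hash

Selinger DP (subsets sized 1..n):
  {D}: scan cost=100, card=100
  {C}: scan cost=150, card=150
  {A}: scan cost=200, card=200
  {E}: scan cost=120, card=120
  {B}: scan cost=40, card=40
  {CD}: card=1000; try (D,hash)→1700, (C,nl_idx)→1900, (C,merge)→2250, (D,merge)→2300, (C,hash)→2600, (C,nl)→15100 …(+1); best=1700 via (D,hash)
  {AD}: card=200; try (D,hash)→1800, (A,merge)→2700, (D,merge)→2800, (A,hash)→3400, (A,nl)→20100, (D,nl)→20200; best=1800 via (D,hash)
  {DE}: card=6000; try (D,hash)→1640, (E,merge)→1860, (E,hash)→1880, (D,merge)→1880, (E,nl)→12100, (D,nl)→12120; best=1640 via (D,hash)
  {BD}: card=160; try (B,hash)→680, (B,nl_idx)→860, (D,merge)→1120, (B,merge)→1180, (D,hash)→1480, (D,nl)→4040 …(+1); best=680 via (B,hash)
  {ACD}: card=2000; try (C,hash)→4400, (C,merge)→4950, (C,nl_idx)→5400, (A,hash)→5900, (A,merge)→14500, (C,nl)→31800 …(+1); best=4400 via (C,hash)
  {CDE}: card=60000; try (E,hash)→4380, (C,hash)→10040, (E,merge)→13660, (C,merge)→86990, (C,nl_idx)→109640, (E,nl)→121700 …(+1); best=4380 via (E,hash)
  {BCD}: card=1600; try (B,hash)→3180, (C,hash)→3240, (C,merge)→3470, (C,nl_idx)→3560, (B,nl_idx)→9300, (B,merge)→12980 …(+2); best=3180 via (B,hash)
  {ADE}: card=12000; try (E,hash)→3680, (E,merge)→4560, (A,hash)→10840, (E,nl)→25800, (A,merge)→87440, (A,nl)→1201640; best=3680 via (E,hash)
  {ABD}: card=320; try (B,hash)→2480, (B,nl_idx)→3320, (B,merge)→3880, (A,merge)→3920, (A,hash)→4040, (B,nl)→9800 …(+1); best=2480 via (B,hash)
  {BDE}: card=9600; try (E,hash)→2520, (E,merge)→3080, (B,hash)→8120, (E,nl)→19880, (B,nl_idx)→47240, (B,merge)→85920 …(+1); best=2520 via (E,hash)
  {ACDE}: card=120000; try (E,hash)→8080, (C,hash)→18080, (E,merge)→29360, (A,hash)→67580, (C,merge)→185030, (C,nl_idx)→219680 …(+4); best=8080 via (E,hash)
  {ABCD}: card=3200; try (C,hash)→5200, (B,hash)→6880, (C,merge)→7030, (A,hash)→7980, (C,nl_idx)→8240, (B,nl_idx)→19600 …(+5); best=5200 via (C,hash)
  {BCDE}: card=96000; try (E,hash)→6460, (C,hash)→14520, (E,merge)→23340, (B,hash)→64860, (C,merge)→147870, (C,nl_idx)→175320 …(+5); best=6460 via (E,hash)
  {ABDE}: card=19200; try (E,hash)→4480, (E,merge)→6640, (A,hash)→15320, (B,hash)→16160, (E,nl)→40880, (B,nl_idx)→94880 …(+4); best=4480 via (E,hash)
  {ABCDE}: card=192000; try (E,hash)→10080, (C,hash)→26080, (E,merge)→47760, (A,hash)→105660, (B,hash)→128560, (C,merge)→313030 …(+8); best=10080 via (E,hash)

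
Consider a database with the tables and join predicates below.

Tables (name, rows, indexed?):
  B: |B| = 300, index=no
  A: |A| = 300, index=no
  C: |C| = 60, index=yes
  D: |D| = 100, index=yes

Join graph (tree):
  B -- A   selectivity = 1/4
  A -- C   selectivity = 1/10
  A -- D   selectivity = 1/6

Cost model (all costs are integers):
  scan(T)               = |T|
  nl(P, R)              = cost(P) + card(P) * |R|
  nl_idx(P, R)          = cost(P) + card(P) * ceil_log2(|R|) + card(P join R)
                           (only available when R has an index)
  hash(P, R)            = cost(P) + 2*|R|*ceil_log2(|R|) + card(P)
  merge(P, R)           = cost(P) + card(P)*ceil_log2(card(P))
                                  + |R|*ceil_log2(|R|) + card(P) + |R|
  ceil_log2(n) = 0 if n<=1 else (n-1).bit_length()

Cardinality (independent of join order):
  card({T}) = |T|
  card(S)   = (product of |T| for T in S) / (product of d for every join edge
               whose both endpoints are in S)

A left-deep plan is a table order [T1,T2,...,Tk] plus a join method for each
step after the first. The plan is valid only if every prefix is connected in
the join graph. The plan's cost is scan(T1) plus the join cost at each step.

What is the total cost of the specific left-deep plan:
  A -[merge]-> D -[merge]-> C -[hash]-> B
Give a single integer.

step 1: scan A: cost=300, card=300
step 2: join D via merge
    card(P join D) = 300*100/(6) = 5000
    cost = 300 + 300*9 + 100*7 + 300 + 100 = 4100
step 3: join C via merge
    card(P join C) = 5000*60/(10) = 30000
    cost = 4100 + 5000*13 + 60*6 + 5000 + 60 = 74520
step 4: join B via hash
    card(P join B) = 30000*300/(4) = 2250000
    cost = 74520 + 2*300*9 + 30000 = 109920

109920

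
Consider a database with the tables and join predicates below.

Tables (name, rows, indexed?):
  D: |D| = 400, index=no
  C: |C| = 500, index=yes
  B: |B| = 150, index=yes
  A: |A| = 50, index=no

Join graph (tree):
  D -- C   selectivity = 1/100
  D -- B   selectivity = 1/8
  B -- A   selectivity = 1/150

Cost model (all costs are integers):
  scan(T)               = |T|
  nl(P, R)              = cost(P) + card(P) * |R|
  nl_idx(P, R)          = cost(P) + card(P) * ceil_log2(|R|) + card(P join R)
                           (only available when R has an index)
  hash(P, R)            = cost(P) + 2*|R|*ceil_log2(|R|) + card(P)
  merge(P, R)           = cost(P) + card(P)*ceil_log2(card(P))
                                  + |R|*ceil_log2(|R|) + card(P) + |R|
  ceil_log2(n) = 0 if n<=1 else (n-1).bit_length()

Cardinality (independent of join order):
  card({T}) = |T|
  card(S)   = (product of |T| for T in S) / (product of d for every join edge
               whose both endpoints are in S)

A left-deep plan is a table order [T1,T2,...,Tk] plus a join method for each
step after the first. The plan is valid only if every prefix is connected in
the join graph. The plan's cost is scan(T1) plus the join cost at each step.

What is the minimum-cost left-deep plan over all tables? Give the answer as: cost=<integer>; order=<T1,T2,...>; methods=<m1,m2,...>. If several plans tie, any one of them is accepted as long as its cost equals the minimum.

cost=16350; order=A,B,D,C; methods=nl_idx,merge,hash

Selinger DP (subsets sized 1..n):
  {D}: scan cost=400, card=400
  {C}: scan cost=500, card=500
  {B}: scan cost=150, card=150
  {A}: scan cost=50, card=50
  {CD}: card=2000; try (C,nl_idx)→6000, (D,hash)→8200, (C,merge)→9400, (D,merge)→9500, (C,hash)→9800, (C,nl)→200400 …(+1); best=6000 via (C,nl_idx)
  {BD}: card=7500; try (B,hash)→3200, (D,merge)→5500, (B,merge)→5750, (D,hash)→7500, (B,nl_idx)→11100, (D,nl)→60150 …(+1); best=3200 via (B,hash)
  {AB}: card=50; try (B,nl_idx)→500, (A,hash)→900, (B,merge)→1750, (A,merge)→1850, (B,hash)→2500, (B,nl)→7550 …(+1); best=500 via (B,nl_idx)
  {BCD}: card=37500; try (B,hash)→10400, (C,hash)→19700, (B,merge)→31350, (B,nl_idx)→59500, (C,nl_idx)→108200, (C,merge)→113200 …(+2); best=10400 via (B,hash)
  {ABD}: card=2500; try (D,merge)→4850, (D,hash)→7750, (A,hash)→11300, (D,nl)→20500, (A,merge)→108550, (A,nl)→378200; best=4850 via (D,merge)
  {ABCD}: card=12500; try (C,hash)→16350, (C,nl_idx)→39850, (C,merge)→42350, (A,hash)→48500, (A,merge)→648250, (C,nl)→1254850 …(+1); best=16350 via (C,hash)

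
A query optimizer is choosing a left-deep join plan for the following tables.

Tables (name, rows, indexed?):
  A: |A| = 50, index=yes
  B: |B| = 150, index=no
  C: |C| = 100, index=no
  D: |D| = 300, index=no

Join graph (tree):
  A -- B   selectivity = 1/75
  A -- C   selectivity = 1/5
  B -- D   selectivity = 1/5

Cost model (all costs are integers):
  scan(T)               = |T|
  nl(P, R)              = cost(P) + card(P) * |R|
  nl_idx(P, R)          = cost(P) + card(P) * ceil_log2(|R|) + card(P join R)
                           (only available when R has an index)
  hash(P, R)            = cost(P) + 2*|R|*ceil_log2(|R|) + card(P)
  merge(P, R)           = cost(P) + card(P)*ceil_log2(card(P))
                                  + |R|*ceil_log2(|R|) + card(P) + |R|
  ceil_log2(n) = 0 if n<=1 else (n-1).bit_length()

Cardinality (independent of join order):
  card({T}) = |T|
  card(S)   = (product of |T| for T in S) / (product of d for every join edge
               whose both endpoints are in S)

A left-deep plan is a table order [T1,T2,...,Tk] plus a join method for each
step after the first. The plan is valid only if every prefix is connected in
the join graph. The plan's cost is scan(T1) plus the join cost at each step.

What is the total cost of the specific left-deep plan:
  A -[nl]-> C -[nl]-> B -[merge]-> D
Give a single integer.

step 1: scan A: cost=50, card=50
step 2: join C via nl
    card(P join C) = 50*100/(5) = 1000
    cost = 50 + 50*100 = 5050
step 3: join B via nl
    card(P join B) = 1000*150/(75) = 2000
    cost = 5050 + 1000*150 = 155050
step 4: join D via merge
    card(P join D) = 2000*300/(5) = 120000
    cost = 155050 + 2000*11 + 300*9 + 2000 + 300 = 182050

182050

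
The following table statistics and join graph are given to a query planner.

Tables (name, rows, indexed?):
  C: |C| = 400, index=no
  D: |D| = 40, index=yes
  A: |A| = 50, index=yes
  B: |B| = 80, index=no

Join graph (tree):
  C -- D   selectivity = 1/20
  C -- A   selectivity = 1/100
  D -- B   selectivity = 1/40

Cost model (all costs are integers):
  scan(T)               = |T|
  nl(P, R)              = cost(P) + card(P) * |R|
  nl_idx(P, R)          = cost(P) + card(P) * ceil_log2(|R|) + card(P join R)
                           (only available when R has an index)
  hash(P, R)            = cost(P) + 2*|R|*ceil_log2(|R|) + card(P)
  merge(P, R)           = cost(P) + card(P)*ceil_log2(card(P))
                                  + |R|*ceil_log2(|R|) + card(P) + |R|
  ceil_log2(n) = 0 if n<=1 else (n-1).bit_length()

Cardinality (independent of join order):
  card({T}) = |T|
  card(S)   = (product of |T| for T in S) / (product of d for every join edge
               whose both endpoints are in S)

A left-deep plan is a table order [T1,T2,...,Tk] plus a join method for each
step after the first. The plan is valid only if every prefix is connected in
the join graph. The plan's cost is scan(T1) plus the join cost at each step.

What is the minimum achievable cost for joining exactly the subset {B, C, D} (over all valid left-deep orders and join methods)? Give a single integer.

Selinger DP over subsets of {B,C,D}:
  {C}: scan cost=400, card=400
  {D}: scan cost=40, card=40
  {B}: scan cost=80, card=80
  {CD}: card=800; try (D,hash)→1280, (D,nl_idx)→3600, (C,merge)→4320, (D,merge)→4680, (C,hash)→7280, (C,nl)→16040 …(+1); best=1280 via (D,hash)
  {BD}: card=80; try (D,hash)→640, (D,nl_idx)→640, (B,merge)→960, (D,merge)→1000, (B,hash)→1200, (B,nl)→3240 …(+1); best=640 via (D,hash)
  {BCD}: card=1600; try (B,hash)→3200, (C,merge)→5280, (C,hash)→7920, (B,merge)→10720, (C,nl)→32640, (B,nl)→65280; best=3200 via (B,hash)

3200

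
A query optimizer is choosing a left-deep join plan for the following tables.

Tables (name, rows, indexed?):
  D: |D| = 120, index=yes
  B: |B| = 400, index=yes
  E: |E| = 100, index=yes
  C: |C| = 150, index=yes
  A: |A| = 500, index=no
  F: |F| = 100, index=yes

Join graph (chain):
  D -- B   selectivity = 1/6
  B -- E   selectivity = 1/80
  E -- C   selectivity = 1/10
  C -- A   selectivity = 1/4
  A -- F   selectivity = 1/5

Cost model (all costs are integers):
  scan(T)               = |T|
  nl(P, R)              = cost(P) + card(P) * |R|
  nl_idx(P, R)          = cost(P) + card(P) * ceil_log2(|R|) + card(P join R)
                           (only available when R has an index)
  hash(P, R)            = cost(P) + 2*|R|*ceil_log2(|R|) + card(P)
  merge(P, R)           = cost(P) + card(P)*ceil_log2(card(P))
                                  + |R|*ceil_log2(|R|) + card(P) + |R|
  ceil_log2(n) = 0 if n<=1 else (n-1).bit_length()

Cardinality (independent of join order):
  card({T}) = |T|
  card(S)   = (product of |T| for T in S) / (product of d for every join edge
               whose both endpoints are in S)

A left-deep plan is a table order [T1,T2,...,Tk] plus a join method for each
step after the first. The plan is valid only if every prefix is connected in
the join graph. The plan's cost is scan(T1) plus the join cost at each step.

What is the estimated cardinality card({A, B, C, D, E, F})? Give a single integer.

375000000

Tables in S: A(500), B(400), C(150), D(120), E(100), F(100)
Edges inside S: D-B(d=6), B-E(d=80), E-C(d=10), C-A(d=4), A-F(d=5)
numerator = 500 * 400 * 150 * 120 * 100 * 100 = 36000000000000
denominator = 6 * 80 * 10 * 4 * 5 = 96000
card(S) = 36000000000000 / 96000 = 375000000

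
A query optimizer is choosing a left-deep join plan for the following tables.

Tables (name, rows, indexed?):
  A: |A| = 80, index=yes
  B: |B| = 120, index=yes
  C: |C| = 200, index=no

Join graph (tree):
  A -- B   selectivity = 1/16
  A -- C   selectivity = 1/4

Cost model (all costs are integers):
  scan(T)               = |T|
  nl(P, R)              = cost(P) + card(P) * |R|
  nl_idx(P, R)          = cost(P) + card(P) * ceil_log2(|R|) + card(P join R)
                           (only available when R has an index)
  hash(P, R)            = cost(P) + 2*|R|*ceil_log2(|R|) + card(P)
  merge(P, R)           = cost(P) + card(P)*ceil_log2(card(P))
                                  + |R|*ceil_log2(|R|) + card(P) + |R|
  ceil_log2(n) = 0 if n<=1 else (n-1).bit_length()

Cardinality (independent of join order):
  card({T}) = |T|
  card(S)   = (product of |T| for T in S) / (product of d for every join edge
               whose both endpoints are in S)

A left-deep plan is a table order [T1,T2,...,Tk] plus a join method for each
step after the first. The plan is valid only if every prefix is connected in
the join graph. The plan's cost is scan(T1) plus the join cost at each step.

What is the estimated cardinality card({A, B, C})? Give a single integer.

Tables in S: A(80), B(120), C(200)
Edges inside S: A-B(d=16), A-C(d=4)
numerator = 80 * 120 * 200 = 1920000
denominator = 16 * 4 = 64
card(S) = 1920000 / 64 = 30000

30000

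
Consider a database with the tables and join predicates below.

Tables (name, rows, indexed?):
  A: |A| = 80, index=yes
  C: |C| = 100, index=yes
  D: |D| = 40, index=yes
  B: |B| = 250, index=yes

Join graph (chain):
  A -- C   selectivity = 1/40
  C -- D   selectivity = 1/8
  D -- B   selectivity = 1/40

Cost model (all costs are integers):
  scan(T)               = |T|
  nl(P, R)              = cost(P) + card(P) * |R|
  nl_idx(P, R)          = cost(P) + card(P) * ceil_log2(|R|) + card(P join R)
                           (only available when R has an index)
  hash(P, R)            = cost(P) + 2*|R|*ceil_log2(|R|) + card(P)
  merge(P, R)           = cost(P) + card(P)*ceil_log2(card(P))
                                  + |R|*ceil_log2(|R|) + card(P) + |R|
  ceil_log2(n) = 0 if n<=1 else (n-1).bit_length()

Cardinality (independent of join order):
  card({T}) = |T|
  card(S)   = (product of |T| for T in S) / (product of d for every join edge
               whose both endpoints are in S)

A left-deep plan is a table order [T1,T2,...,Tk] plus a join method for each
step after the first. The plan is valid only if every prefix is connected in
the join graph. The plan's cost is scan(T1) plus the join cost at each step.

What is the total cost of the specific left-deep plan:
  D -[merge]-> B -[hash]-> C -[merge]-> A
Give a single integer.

step 1: scan D: cost=40, card=40
step 2: join B via merge
    card(P join B) = 40*250/(40) = 250
    cost = 40 + 40*6 + 250*8 + 40 + 250 = 2570
step 3: join C via hash
    card(P join C) = 250*100/(8) = 3125
    cost = 2570 + 2*100*7 + 250 = 4220
step 4: join A via merge
    card(P join A) = 3125*80/(40) = 6250
    cost = 4220 + 3125*12 + 80*7 + 3125 + 80 = 45485

45485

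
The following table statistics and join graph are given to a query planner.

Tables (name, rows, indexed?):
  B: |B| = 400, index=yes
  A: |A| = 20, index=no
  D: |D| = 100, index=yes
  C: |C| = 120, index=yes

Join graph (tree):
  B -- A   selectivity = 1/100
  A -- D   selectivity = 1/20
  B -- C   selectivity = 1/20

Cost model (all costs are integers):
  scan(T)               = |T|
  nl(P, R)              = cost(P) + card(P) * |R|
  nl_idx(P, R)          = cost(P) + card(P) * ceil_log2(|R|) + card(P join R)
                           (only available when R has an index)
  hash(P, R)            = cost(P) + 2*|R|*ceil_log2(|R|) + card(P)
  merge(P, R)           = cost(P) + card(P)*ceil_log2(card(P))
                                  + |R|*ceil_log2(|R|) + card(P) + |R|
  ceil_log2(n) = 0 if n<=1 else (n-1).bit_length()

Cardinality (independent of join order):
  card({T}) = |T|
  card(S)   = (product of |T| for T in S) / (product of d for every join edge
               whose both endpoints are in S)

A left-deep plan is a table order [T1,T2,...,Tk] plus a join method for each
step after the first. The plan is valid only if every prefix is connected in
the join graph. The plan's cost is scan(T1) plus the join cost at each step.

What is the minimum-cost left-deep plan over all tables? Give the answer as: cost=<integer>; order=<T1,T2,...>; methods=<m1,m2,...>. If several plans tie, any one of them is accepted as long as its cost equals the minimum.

cost=3200; order=A,B,C,D; methods=nl_idx,nl_idx,hash

Selinger DP (subsets sized 1..n):
  {B}: scan cost=400, card=400
  {A}: scan cost=20, card=20
  {D}: scan cost=100, card=100
  {C}: scan cost=120, card=120
  {AB}: card=80; try (B,nl_idx)→280, (A,hash)→1000, (B,merge)→4140, (A,merge)→4520, (B,hash)→7240, (B,nl)→8020 …(+1); best=280 via (B,nl_idx)
  {BC}: card=2400; try (C,hash)→2480, (B,nl_idx)→3600, (B,merge)→5080, (C,merge)→5360, (C,nl_idx)→5600, (B,hash)→7440 …(+2); best=2480 via (C,hash)
  {AD}: card=100; try (D,nl_idx)→260, (A,hash)→400, (D,merge)→940, (A,merge)→1020, (D,hash)→1440, (D,nl)→2020 …(+1); best=260 via (D,nl_idx)
  {ABD}: card=400; try (D,nl_idx)→1240, (B,nl_idx)→1560, (D,merge)→1720, (D,hash)→1760, (B,merge)→5060, (B,hash)→7560 …(+2); best=1240 via (D,nl_idx)
  {ABC}: card=480; try (C,nl_idx)→1320, (C,merge)→1880, (C,hash)→2040, (A,hash)→5080, (C,nl)→9880, (A,merge)→33800 …(+1); best=1320 via (C,nl_idx)
  {ABCD}: card=2400; try (D,hash)→3200, (C,hash)→3320, (C,merge)→6200, (C,nl_idx)→6440, (D,merge)→6920, (D,nl_idx)→7080 …(+2); best=3200 via (D,hash)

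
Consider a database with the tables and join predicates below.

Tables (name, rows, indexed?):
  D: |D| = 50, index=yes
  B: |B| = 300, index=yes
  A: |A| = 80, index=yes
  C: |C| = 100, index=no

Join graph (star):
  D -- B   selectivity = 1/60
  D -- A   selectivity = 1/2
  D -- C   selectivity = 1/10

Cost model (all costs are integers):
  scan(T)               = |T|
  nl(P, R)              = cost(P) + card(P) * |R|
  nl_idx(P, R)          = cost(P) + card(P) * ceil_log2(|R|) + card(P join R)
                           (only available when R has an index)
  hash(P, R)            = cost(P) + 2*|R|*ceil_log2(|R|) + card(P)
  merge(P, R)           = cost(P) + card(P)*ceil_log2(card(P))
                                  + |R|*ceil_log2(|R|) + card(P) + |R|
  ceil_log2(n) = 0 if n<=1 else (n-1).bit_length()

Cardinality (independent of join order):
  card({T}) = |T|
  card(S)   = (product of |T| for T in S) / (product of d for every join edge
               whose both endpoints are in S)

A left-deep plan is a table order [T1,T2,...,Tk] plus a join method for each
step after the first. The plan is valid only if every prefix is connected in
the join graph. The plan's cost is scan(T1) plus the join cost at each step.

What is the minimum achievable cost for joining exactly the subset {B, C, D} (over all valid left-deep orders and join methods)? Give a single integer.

2400

Selinger DP over subsets of {B,C,D}:
  {D}: scan cost=50, card=50
  {B}: scan cost=300, card=300
  {C}: scan cost=100, card=100
  {BD}: card=250; try (B,nl_idx)→750, (D,hash)→1200, (D,nl_idx)→2350, (B,merge)→3400, (D,merge)→3650, (B,hash)→5500 …(+2); best=750 via (B,nl_idx)
  {CD}: card=500; try (D,hash)→800, (D,nl_idx)→1200, (C,merge)→1200, (D,merge)→1250, (C,hash)→1500, (C,nl)→5050 …(+1); best=800 via (D,hash)
  {BCD}: card=2500; try (C,hash)→2400, (C,merge)→3800, (B,hash)→6700, (B,nl_idx)→7800, (B,merge)→8800, (C,nl)→25750 …(+1); best=2400 via (C,hash)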